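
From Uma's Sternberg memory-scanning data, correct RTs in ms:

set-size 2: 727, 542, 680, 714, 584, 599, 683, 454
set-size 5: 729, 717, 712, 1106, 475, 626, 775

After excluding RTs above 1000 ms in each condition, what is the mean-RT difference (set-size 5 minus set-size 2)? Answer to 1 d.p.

49.5 ms

set-size 5: exclude 1106
M(set-size 2) = 4983/8 = 622.875
M(set-size 5) = 4034/6 = 672.333
Difference = 672.333 − 622.875 = 49.458 ms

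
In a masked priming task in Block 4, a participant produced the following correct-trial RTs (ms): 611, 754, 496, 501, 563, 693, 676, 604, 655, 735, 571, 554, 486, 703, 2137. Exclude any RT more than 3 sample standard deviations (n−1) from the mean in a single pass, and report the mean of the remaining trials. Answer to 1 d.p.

n = 15, ΣRT = 10739, M = 715.933
Σ(x−M)² = 2268836.93; s = √(2268836.93/14) = 402.566
Cutoffs: 715.933 ± 3·402.566 → [-491.8, 1923.6]
Outside: 2137 → excluded.
Retained (n=14): Σ = 8602, mean = 8602/14 = 614.429

614.4 ms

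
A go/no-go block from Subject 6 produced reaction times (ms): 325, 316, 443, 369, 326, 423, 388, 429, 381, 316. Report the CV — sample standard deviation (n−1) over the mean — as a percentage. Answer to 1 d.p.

n = 10, Σ = 3716, M = 371.6000
Σ(x−M)² = 21832.400; s = √(21832.400/9) = 49.2526
CV = 49.2526 / 371.6000 = 0.13254 = 13.254%

13.3%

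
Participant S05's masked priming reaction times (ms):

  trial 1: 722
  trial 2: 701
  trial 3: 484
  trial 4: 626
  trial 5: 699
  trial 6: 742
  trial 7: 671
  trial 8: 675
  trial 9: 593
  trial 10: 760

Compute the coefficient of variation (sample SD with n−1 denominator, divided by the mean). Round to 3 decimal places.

n = 10, Σ = 6673, M = 667.3000
Σ(x−M)² = 60204.100; s = √(60204.100/9) = 81.7884
CV = 81.7884 / 667.3000 = 0.12257

0.123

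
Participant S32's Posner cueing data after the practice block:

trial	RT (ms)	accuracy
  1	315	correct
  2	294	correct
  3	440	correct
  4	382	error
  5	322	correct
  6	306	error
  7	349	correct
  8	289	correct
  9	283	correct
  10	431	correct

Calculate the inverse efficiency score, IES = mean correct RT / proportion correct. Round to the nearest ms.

425 ms

Correct trials (n=8): 315, 294, 440, 322, 349, 289, 283, 431
Mean correct RT = 2723/8 = 340.3750 ms
Proportion correct = 8/10
IES = 340.3750 / (8/10) = 425.469 ms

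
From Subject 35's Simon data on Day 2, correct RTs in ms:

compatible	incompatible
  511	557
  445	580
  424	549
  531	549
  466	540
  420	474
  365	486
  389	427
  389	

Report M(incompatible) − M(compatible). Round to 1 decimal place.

82.5 ms

M(compatible) = 3940/9 = 437.778
M(incompatible) = 4162/8 = 520.250
Difference = 520.250 − 437.778 = 82.472 ms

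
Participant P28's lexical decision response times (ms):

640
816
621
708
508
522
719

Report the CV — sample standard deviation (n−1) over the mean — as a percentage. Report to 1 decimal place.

17.0%

n = 7, Σ = 4534, M = 647.7143
Σ(x−M)² = 73133.429; s = √(73133.429/6) = 110.4034
CV = 110.4034 / 647.7143 = 0.17045 = 17.045%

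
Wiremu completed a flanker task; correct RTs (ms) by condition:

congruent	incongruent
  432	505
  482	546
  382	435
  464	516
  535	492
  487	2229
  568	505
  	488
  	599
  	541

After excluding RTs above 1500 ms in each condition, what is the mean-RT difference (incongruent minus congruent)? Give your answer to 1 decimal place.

35.5 ms

incongruent: exclude 2229
M(congruent) = 3350/7 = 478.571
M(incongruent) = 4627/9 = 514.111
Difference = 514.111 − 478.571 = 35.540 ms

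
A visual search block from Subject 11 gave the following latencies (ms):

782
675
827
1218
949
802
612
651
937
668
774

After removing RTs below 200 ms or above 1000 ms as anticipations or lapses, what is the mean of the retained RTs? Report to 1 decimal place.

Excluded: 1218
Retained (n=10): Σ = 7677
Mean = 7677/10 = 767.7000

767.7 ms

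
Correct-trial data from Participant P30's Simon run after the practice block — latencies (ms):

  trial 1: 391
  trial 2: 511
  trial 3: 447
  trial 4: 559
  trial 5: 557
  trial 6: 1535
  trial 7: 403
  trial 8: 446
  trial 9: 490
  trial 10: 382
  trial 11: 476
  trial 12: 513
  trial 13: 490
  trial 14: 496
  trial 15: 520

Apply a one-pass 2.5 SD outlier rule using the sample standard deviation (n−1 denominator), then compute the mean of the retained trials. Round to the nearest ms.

477 ms

n = 15, ΣRT = 8216, M = 547.733
Σ(x−M)² = 1086198.93; s = √(1086198.93/14) = 278.542
Cutoffs: 547.733 ± 2.5·278.542 → [-148.6, 1244.1]
Outside: 1535 → excluded.
Retained (n=14): Σ = 6681, mean = 6681/14 = 477.214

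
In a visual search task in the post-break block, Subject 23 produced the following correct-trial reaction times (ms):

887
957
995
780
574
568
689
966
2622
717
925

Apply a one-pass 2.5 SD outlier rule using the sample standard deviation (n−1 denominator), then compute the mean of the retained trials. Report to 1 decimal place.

805.8 ms

n = 11, ΣRT = 10680, M = 970.909
Σ(x−M)² = 3236308.91; s = √(3236308.91/10) = 568.886
Cutoffs: 970.909 ± 2.5·568.886 → [-451.3, 2393.1]
Outside: 2622 → excluded.
Retained (n=10): Σ = 8058, mean = 8058/10 = 805.800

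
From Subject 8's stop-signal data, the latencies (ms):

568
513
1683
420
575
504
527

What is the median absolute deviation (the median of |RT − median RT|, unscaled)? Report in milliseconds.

41 ms

Sorted: 420, 504, 513, 527, 568, 575, 1683 → median = 527
|x − 527|: 41, 14, 1156, 107, 48, 23, 0
Sorted deviations: 0, 14, 23, 41, 48, 107, 1156 → MAD = 41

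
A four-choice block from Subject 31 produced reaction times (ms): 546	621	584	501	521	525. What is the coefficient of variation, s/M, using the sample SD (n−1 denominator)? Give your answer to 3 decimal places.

n = 6, Σ = 3298, M = 549.6667
Σ(x−M)² = 10079.333; s = √(10079.333/5) = 44.8984
CV = 44.8984 / 549.6667 = 0.08168

0.082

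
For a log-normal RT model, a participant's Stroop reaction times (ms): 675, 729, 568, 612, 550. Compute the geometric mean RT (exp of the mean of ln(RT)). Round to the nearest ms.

ln(RT): 6.5147, 6.5917, 6.3421, 6.4167, 6.3099
Mean ln(RT) = 32.1752/5 = 6.43503
Geometric mean = exp(6.43503) = 623.30 ms

623 ms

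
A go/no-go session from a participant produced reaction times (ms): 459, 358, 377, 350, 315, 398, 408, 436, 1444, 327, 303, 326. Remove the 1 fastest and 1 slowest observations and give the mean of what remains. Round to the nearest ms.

Sorted: 303, 315, 326, 327, 350, 358, 377, 398, 408, 436, 459, 1444
Drop lowest 1 (303) and highest 1 (1444)
Remaining (n=10): Σ = 3754, mean = 3754/10 = 375.400

375 ms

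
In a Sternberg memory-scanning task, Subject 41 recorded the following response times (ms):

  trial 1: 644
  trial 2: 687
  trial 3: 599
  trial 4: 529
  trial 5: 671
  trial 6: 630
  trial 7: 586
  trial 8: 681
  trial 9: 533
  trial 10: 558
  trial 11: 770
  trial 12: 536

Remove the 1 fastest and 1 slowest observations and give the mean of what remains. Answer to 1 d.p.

Sorted: 529, 533, 536, 558, 586, 599, 630, 644, 671, 681, 687, 770
Drop lowest 1 (529) and highest 1 (770)
Remaining (n=10): Σ = 6125, mean = 6125/10 = 612.500

612.5 ms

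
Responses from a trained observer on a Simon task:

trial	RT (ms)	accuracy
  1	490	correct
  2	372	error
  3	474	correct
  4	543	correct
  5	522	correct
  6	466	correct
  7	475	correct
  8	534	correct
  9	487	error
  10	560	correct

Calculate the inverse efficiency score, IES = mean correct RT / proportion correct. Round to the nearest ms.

635 ms

Correct trials (n=8): 490, 474, 543, 522, 466, 475, 534, 560
Mean correct RT = 4064/8 = 508.0000 ms
Proportion correct = 8/10
IES = 508.0000 / (8/10) = 635.000 ms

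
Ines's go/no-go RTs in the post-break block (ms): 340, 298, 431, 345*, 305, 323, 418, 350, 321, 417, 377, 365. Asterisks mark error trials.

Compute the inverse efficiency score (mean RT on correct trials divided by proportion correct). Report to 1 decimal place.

Correct trials (n=11): 340, 298, 431, 305, 323, 418, 350, 321, 417, 377, 365
Mean correct RT = 3945/11 = 358.6364 ms
Proportion correct = 11/12
IES = 358.6364 / (11/12) = 391.240 ms

391.2 ms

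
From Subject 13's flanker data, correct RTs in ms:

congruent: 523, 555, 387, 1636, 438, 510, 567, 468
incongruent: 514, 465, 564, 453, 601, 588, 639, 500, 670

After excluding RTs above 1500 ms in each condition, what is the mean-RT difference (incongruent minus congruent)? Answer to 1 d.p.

62.3 ms

congruent: exclude 1636
M(congruent) = 3448/7 = 492.571
M(incongruent) = 4994/9 = 554.889
Difference = 554.889 − 492.571 = 62.317 ms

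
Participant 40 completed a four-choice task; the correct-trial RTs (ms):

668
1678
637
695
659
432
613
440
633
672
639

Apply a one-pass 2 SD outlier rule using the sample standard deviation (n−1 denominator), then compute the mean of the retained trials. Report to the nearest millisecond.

609 ms

n = 11, ΣRT = 7766, M = 706.000
Σ(x−M)² = 1118774.00; s = √(1118774.00/10) = 334.481
Cutoffs: 706.000 ± 2·334.481 → [37.0, 1375.0]
Outside: 1678 → excluded.
Retained (n=10): Σ = 6088, mean = 6088/10 = 608.800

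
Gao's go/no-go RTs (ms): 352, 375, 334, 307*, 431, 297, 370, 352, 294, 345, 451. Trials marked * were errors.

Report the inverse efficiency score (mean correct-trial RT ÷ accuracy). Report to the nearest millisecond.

396 ms

Correct trials (n=10): 352, 375, 334, 431, 297, 370, 352, 294, 345, 451
Mean correct RT = 3601/10 = 360.1000 ms
Proportion correct = 10/11
IES = 360.1000 / (10/11) = 396.110 ms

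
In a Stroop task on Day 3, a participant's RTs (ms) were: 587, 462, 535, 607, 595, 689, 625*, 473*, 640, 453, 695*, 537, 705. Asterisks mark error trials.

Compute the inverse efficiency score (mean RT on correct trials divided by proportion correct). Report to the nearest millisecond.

755 ms

Correct trials (n=10): 587, 462, 535, 607, 595, 689, 640, 453, 537, 705
Mean correct RT = 5810/10 = 581.0000 ms
Proportion correct = 10/13
IES = 581.0000 / (10/13) = 755.300 ms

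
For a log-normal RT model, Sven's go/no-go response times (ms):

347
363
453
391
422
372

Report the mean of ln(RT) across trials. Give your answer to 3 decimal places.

ln(RT): 5.8493, 5.8944, 6.1159, 5.9687, 6.0450, 5.9189
Σ ln(RT) = 35.7922
Mean = 35.7922/6 = 5.96537

5.965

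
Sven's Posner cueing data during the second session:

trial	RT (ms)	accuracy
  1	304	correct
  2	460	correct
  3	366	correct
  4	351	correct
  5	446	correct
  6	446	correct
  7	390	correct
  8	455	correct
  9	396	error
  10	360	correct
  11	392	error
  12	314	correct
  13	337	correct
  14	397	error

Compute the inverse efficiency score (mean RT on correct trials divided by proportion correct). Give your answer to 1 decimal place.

Correct trials (n=11): 304, 460, 366, 351, 446, 446, 390, 455, 360, 314, 337
Mean correct RT = 4229/11 = 384.4545 ms
Proportion correct = 11/14
IES = 384.4545 / (11/14) = 489.306 ms

489.3 ms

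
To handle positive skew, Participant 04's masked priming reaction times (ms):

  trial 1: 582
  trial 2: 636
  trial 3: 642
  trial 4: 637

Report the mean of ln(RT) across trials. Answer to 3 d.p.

6.436

ln(RT): 6.3665, 6.4552, 6.4646, 6.4568
Σ ln(RT) = 25.7430
Mean = 25.7430/4 = 6.43576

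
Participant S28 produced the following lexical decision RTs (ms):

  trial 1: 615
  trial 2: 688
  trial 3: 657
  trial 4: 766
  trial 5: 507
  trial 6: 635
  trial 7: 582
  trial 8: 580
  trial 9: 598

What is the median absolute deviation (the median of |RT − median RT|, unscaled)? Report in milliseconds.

35 ms

Sorted: 507, 580, 582, 598, 615, 635, 657, 688, 766 → median = 615
|x − 615|: 0, 73, 42, 151, 108, 20, 33, 35, 17
Sorted deviations: 0, 17, 20, 33, 35, 42, 73, 108, 151 → MAD = 35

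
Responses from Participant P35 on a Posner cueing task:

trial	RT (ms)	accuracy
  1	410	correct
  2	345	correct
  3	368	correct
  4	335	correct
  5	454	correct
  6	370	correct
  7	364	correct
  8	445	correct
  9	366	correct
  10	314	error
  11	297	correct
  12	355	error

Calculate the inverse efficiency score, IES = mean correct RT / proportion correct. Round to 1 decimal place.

450.5 ms

Correct trials (n=10): 410, 345, 368, 335, 454, 370, 364, 445, 366, 297
Mean correct RT = 3754/10 = 375.4000 ms
Proportion correct = 10/12
IES = 375.4000 / (10/12) = 450.480 ms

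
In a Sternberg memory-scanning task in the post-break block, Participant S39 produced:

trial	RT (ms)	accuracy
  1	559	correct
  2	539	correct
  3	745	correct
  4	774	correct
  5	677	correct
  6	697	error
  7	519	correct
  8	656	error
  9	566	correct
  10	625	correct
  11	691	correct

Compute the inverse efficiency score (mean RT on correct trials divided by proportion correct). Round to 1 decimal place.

Correct trials (n=9): 559, 539, 745, 774, 677, 519, 566, 625, 691
Mean correct RT = 5695/9 = 632.7778 ms
Proportion correct = 9/11
IES = 632.7778 / (9/11) = 773.395 ms

773.4 ms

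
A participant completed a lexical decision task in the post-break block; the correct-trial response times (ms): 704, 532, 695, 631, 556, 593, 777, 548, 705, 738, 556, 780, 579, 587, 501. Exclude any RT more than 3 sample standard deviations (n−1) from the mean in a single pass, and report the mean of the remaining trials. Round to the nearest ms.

n = 15, ΣRT = 9482, M = 632.133
Σ(x−M)² = 120771.73; s = √(120771.73/14) = 92.879
Cutoffs: 632.133 ± 3·92.879 → [353.5, 910.8]
No RTs fall outside the cutoffs; all 15 retained. Mean = 9482/15 = 632.133

632 ms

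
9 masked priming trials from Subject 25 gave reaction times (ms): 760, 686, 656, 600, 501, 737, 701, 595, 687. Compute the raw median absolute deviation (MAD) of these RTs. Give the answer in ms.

Sorted: 501, 595, 600, 656, 686, 687, 701, 737, 760 → median = 686
|x − 686|: 74, 0, 30, 86, 185, 51, 15, 91, 1
Sorted deviations: 0, 1, 15, 30, 51, 74, 86, 91, 185 → MAD = 51

51 ms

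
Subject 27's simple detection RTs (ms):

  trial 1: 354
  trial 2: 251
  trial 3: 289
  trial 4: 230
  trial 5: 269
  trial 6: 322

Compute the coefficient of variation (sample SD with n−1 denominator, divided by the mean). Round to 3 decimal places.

0.161

n = 6, Σ = 1715, M = 285.8333
Σ(x−M)² = 10578.833; s = √(10578.833/5) = 45.9975
CV = 45.9975 / 285.8333 = 0.16092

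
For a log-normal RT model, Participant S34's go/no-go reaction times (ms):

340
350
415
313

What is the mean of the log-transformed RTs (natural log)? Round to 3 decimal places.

5.865

ln(RT): 5.8289, 5.8579, 6.0283, 5.7462
Σ ln(RT) = 23.4614
Mean = 23.4614/4 = 5.86534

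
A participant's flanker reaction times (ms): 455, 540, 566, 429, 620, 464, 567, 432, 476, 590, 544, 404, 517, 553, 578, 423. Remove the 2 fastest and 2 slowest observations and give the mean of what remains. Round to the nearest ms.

Sorted: 404, 423, 429, 432, 455, 464, 476, 517, 540, 544, 553, 566, 567, 578, 590, 620
Drop lowest 2 (404, 423) and highest 2 (590, 620)
Remaining (n=12): Σ = 6121, mean = 6121/12 = 510.083

510 ms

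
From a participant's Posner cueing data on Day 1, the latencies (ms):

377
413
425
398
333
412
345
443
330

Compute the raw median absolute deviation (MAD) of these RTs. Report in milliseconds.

27 ms

Sorted: 330, 333, 345, 377, 398, 412, 413, 425, 443 → median = 398
|x − 398|: 21, 15, 27, 0, 65, 14, 53, 45, 68
Sorted deviations: 0, 14, 15, 21, 27, 45, 53, 65, 68 → MAD = 27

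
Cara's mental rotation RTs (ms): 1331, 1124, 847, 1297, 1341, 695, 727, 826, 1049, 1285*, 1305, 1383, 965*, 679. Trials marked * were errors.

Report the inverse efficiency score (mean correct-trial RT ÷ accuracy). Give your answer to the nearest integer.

1225 ms

Correct trials (n=12): 1331, 1124, 847, 1297, 1341, 695, 727, 826, 1049, 1305, 1383, 679
Mean correct RT = 12604/12 = 1050.3333 ms
Proportion correct = 12/14
IES = 1050.3333 / (12/14) = 1225.389 ms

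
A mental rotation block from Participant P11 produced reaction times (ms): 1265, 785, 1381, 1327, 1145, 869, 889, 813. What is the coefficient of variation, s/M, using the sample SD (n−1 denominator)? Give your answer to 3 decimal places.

0.233

n = 8, Σ = 8474, M = 1059.2500
Σ(x−M)² = 425931.500; s = √(425931.500/7) = 246.6726
CV = 246.6726 / 1059.2500 = 0.23287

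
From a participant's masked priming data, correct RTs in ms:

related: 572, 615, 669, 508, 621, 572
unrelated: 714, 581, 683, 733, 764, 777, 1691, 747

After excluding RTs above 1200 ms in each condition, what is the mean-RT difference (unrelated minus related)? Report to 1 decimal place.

unrelated: exclude 1691
M(related) = 3557/6 = 592.833
M(unrelated) = 4999/7 = 714.143
Difference = 714.143 − 592.833 = 121.310 ms

121.3 ms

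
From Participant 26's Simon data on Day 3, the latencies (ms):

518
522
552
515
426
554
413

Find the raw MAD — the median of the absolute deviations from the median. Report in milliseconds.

Sorted: 413, 426, 515, 518, 522, 552, 554 → median = 518
|x − 518|: 0, 4, 34, 3, 92, 36, 105
Sorted deviations: 0, 3, 4, 34, 36, 92, 105 → MAD = 34

34 ms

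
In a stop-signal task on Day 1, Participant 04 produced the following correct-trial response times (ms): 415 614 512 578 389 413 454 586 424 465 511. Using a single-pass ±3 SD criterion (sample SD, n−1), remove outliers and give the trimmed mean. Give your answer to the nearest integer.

n = 11, ΣRT = 5361, M = 487.364
Σ(x−M)² = 61216.55; s = √(61216.55/10) = 78.241
Cutoffs: 487.364 ± 3·78.241 → [252.6, 722.1]
No RTs fall outside the cutoffs; all 11 retained. Mean = 5361/11 = 487.364

487 ms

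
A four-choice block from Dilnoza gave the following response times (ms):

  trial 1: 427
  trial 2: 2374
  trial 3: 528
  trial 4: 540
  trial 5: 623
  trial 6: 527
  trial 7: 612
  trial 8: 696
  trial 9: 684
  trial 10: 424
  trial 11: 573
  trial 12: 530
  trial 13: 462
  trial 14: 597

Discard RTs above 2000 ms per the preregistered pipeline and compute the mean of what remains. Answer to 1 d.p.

555.6 ms

Excluded: 2374
Retained (n=13): Σ = 7223
Mean = 7223/13 = 555.6154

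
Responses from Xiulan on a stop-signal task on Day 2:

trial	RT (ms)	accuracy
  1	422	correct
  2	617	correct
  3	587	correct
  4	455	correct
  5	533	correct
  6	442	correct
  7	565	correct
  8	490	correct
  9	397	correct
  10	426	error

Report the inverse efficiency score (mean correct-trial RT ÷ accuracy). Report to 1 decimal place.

Correct trials (n=9): 422, 617, 587, 455, 533, 442, 565, 490, 397
Mean correct RT = 4508/9 = 500.8889 ms
Proportion correct = 9/10
IES = 500.8889 / (9/10) = 556.543 ms

556.5 ms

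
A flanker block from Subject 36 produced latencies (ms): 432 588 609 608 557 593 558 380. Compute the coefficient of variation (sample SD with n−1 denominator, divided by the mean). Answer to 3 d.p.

0.160

n = 8, Σ = 4325, M = 540.6250
Σ(x−M)² = 52371.875; s = √(52371.875/7) = 86.4968
CV = 86.4968 / 540.6250 = 0.15999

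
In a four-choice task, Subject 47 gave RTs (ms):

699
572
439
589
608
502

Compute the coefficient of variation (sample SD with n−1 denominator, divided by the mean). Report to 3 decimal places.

0.158

n = 6, Σ = 3409, M = 568.1667
Σ(x−M)² = 40214.833; s = √(40214.833/5) = 89.6826
CV = 89.6826 / 568.1667 = 0.15785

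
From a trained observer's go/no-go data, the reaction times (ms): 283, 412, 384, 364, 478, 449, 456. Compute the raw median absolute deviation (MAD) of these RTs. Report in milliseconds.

44 ms

Sorted: 283, 364, 384, 412, 449, 456, 478 → median = 412
|x − 412|: 129, 0, 28, 48, 66, 37, 44
Sorted deviations: 0, 28, 37, 44, 48, 66, 129 → MAD = 44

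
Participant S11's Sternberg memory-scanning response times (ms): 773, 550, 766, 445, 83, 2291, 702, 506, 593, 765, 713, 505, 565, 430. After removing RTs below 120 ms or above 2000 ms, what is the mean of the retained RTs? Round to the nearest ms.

Excluded: 83, 2291
Retained (n=12): Σ = 7313
Mean = 7313/12 = 609.4167

609 ms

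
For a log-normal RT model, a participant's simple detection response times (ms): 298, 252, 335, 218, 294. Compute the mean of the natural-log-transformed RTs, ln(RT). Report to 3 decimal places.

ln(RT): 5.6971, 5.5294, 5.8141, 5.3845, 5.6836
Σ ln(RT) = 28.1087
Mean = 28.1087/5 = 5.62175

5.622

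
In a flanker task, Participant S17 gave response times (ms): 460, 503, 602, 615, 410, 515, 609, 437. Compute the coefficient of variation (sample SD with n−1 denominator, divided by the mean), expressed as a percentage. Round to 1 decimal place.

n = 8, Σ = 4151, M = 518.8750
Σ(x−M)² = 46562.875; s = √(46562.875/7) = 81.5588
CV = 81.5588 / 518.8750 = 0.15718 = 15.718%

15.7%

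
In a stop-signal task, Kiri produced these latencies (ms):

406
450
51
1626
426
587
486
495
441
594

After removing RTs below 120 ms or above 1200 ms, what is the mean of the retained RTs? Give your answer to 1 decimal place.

Excluded: 51, 1626
Retained (n=8): Σ = 3885
Mean = 3885/8 = 485.6250

485.6 ms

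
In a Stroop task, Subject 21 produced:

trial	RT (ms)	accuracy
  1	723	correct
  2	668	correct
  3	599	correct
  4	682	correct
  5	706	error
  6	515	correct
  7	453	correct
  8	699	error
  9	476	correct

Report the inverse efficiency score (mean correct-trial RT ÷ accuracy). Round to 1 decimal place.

Correct trials (n=7): 723, 668, 599, 682, 515, 453, 476
Mean correct RT = 4116/7 = 588.0000 ms
Proportion correct = 7/9
IES = 588.0000 / (7/9) = 756.000 ms

756.0 ms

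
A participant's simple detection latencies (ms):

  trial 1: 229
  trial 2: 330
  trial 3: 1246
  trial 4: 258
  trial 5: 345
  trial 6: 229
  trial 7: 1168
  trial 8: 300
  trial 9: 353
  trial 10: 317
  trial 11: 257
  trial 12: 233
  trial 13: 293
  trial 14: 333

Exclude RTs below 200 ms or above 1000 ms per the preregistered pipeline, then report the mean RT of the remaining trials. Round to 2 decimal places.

289.75 ms

Excluded: 1168, 1246
Retained (n=12): Σ = 3477
Mean = 3477/12 = 289.7500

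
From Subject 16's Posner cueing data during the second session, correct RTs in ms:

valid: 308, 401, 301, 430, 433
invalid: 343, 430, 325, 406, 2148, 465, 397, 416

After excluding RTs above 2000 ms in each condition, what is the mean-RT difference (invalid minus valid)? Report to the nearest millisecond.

23 ms

invalid: exclude 2148
M(valid) = 1873/5 = 374.600
M(invalid) = 2782/7 = 397.429
Difference = 397.429 − 374.600 = 22.829 ms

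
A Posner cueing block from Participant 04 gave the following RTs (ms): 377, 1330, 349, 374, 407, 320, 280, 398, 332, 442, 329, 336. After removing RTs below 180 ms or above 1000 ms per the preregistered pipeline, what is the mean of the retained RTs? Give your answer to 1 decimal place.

358.5 ms

Excluded: 1330
Retained (n=11): Σ = 3944
Mean = 3944/11 = 358.5455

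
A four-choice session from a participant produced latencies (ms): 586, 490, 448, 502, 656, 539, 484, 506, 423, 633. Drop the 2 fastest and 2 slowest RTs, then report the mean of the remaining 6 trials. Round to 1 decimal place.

517.8 ms

Sorted: 423, 448, 484, 490, 502, 506, 539, 586, 633, 656
Drop lowest 2 (423, 448) and highest 2 (633, 656)
Remaining (n=6): Σ = 3107, mean = 3107/6 = 517.833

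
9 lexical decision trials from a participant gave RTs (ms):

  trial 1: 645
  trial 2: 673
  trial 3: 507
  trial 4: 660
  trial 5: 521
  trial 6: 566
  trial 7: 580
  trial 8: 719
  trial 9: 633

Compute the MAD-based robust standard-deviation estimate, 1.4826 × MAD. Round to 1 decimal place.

78.6 ms

Sorted: 507, 521, 566, 580, 633, 645, 660, 673, 719 → median = 633
|x − 633| sorted: 0, 12, 27, 40, 53, 67, 86, 112, 126 → MAD = 53
Robust SD ≈ 1.4826 × 53 = 78.578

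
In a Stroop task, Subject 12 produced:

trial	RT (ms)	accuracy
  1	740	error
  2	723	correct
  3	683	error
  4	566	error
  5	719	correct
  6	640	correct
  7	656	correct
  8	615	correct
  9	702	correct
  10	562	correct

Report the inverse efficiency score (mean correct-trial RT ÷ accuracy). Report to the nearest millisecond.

Correct trials (n=7): 723, 719, 640, 656, 615, 702, 562
Mean correct RT = 4617/7 = 659.5714 ms
Proportion correct = 7/10
IES = 659.5714 / (7/10) = 942.245 ms

942 ms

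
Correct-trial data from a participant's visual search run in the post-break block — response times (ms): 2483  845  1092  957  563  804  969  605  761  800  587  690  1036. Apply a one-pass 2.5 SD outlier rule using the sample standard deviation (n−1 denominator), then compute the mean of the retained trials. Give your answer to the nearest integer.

809 ms

n = 13, ΣRT = 12192, M = 937.846
Σ(x−M)² = 2934863.69; s = √(2934863.69/12) = 494.542
Cutoffs: 937.846 ± 2.5·494.542 → [-298.5, 2174.2]
Outside: 2483 → excluded.
Retained (n=12): Σ = 9709, mean = 9709/12 = 809.083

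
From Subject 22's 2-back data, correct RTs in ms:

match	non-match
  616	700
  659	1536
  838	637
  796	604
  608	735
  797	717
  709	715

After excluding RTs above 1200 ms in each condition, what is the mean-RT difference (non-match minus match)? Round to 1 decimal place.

non-match: exclude 1536
M(match) = 5023/7 = 717.571
M(non-match) = 4108/6 = 684.667
Difference = 684.667 − 717.571 = -32.905 ms

-32.9 ms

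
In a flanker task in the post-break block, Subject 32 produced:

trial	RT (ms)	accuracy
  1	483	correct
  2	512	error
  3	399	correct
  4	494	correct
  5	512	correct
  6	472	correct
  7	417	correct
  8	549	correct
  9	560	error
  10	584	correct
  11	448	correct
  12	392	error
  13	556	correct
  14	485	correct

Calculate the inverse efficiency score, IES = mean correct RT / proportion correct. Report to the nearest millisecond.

625 ms

Correct trials (n=11): 483, 399, 494, 512, 472, 417, 549, 584, 448, 556, 485
Mean correct RT = 5399/11 = 490.8182 ms
Proportion correct = 11/14
IES = 490.8182 / (11/14) = 624.678 ms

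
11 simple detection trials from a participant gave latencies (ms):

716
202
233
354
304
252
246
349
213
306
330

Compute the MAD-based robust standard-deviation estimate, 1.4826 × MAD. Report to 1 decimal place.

77.1 ms

Sorted: 202, 213, 233, 246, 252, 304, 306, 330, 349, 354, 716 → median = 304
|x − 304| sorted: 0, 2, 26, 45, 50, 52, 58, 71, 91, 102, 412 → MAD = 52
Robust SD ≈ 1.4826 × 52 = 77.095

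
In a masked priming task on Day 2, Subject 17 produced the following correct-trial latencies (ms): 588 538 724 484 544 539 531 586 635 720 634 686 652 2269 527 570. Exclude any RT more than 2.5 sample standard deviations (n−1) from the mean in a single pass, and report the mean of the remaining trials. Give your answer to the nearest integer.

597 ms

n = 16, ΣRT = 11227, M = 701.688
Σ(x−M)² = 2697859.44; s = √(2697859.44/15) = 424.096
Cutoffs: 701.688 ± 2.5·424.096 → [-358.6, 1761.9]
Outside: 2269 → excluded.
Retained (n=15): Σ = 8958, mean = 8958/15 = 597.200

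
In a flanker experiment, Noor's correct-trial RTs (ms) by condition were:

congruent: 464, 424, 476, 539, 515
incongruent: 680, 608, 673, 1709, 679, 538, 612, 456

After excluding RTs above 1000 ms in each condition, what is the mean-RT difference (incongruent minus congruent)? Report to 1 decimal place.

incongruent: exclude 1709
M(congruent) = 2418/5 = 483.600
M(incongruent) = 4246/7 = 606.571
Difference = 606.571 − 483.600 = 122.971 ms

123.0 ms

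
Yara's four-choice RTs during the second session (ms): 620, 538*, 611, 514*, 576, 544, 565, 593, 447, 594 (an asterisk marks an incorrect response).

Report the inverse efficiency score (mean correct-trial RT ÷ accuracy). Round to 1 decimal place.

Correct trials (n=8): 620, 611, 576, 544, 565, 593, 447, 594
Mean correct RT = 4550/8 = 568.7500 ms
Proportion correct = 8/10
IES = 568.7500 / (8/10) = 710.938 ms

710.9 ms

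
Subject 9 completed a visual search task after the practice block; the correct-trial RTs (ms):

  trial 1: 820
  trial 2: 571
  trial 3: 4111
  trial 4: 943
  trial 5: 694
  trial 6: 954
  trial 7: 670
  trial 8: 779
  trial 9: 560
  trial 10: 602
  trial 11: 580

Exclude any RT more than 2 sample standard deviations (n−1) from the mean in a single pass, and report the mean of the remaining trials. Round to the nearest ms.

717 ms

n = 11, ΣRT = 11284, M = 1025.818
Σ(x−M)² = 10672575.64; s = √(10672575.64/10) = 1033.082
Cutoffs: 1025.818 ± 2·1033.082 → [-1040.3, 3092.0]
Outside: 4111 → excluded.
Retained (n=10): Σ = 7173, mean = 7173/10 = 717.300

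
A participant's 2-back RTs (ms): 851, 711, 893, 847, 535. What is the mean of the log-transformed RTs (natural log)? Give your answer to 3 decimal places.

ln(RT): 6.7464, 6.5667, 6.7946, 6.7417, 6.2823
Σ ln(RT) = 33.1316
Mean = 33.1316/5 = 6.62633

6.626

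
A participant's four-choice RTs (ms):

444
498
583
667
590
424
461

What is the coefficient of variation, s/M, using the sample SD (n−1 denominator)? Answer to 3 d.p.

0.173

n = 7, Σ = 3667, M = 523.8571
Σ(x−M)² = 49330.857; s = √(49330.857/6) = 90.6742
CV = 90.6742 / 523.8571 = 0.17309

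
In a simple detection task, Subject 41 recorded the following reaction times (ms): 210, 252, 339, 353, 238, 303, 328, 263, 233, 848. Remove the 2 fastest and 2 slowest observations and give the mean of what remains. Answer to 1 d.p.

Sorted: 210, 233, 238, 252, 263, 303, 328, 339, 353, 848
Drop lowest 2 (210, 233) and highest 2 (353, 848)
Remaining (n=6): Σ = 1723, mean = 1723/6 = 287.167

287.2 ms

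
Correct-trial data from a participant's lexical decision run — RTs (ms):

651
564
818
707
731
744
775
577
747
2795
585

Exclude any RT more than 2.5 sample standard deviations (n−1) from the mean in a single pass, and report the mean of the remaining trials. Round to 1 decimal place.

n = 11, ΣRT = 9694, M = 881.273
Σ(x−M)² = 4101522.18; s = √(4101522.18/10) = 640.431
Cutoffs: 881.273 ± 2.5·640.431 → [-719.8, 2482.4]
Outside: 2795 → excluded.
Retained (n=10): Σ = 6899, mean = 6899/10 = 689.900

689.9 ms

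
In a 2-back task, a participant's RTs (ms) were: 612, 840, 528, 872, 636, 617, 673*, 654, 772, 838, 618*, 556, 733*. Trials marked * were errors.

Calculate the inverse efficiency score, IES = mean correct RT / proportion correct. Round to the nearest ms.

900 ms

Correct trials (n=10): 612, 840, 528, 872, 636, 617, 654, 772, 838, 556
Mean correct RT = 6925/10 = 692.5000 ms
Proportion correct = 10/13
IES = 692.5000 / (10/13) = 900.250 ms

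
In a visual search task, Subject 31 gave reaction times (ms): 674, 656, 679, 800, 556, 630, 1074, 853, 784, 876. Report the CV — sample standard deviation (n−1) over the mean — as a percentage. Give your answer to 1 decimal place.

n = 10, Σ = 7582, M = 758.2000
Σ(x−M)² = 206133.600; s = √(206133.600/9) = 151.3398
CV = 151.3398 / 758.2000 = 0.19960 = 19.960%

20.0%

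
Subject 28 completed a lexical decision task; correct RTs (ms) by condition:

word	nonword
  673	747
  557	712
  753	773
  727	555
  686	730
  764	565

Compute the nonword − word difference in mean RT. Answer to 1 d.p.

-13.0 ms

M(word) = 4160/6 = 693.333
M(nonword) = 4082/6 = 680.333
Difference = 680.333 − 693.333 = -13.000 ms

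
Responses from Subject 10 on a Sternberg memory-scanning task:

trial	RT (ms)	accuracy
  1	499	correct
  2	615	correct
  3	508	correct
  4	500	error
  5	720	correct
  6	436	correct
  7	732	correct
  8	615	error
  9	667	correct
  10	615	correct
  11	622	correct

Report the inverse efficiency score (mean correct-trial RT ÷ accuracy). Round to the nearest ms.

735 ms

Correct trials (n=9): 499, 615, 508, 720, 436, 732, 667, 615, 622
Mean correct RT = 5414/9 = 601.5556 ms
Proportion correct = 9/11
IES = 601.5556 / (9/11) = 735.235 ms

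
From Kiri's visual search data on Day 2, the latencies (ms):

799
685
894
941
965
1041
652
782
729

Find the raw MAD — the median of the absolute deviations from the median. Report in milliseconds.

Sorted: 652, 685, 729, 782, 799, 894, 941, 965, 1041 → median = 799
|x − 799|: 0, 114, 95, 142, 166, 242, 147, 17, 70
Sorted deviations: 0, 17, 70, 95, 114, 142, 147, 166, 242 → MAD = 114

114 ms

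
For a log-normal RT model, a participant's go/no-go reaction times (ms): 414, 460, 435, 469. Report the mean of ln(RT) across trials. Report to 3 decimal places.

ln(RT): 6.0259, 6.1312, 6.0753, 6.1506
Σ ln(RT) = 24.3830
Mean = 24.3830/4 = 6.09576

6.096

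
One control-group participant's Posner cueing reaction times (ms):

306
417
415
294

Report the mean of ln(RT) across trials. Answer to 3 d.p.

5.867

ln(RT): 5.7236, 6.0331, 6.0283, 5.6836
Σ ln(RT) = 23.4685
Mean = 23.4685/4 = 5.86713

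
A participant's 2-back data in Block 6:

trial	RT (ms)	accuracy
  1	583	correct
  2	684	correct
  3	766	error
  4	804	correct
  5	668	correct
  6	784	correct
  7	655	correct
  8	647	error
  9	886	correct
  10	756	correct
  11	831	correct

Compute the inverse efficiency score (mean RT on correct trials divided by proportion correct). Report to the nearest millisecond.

903 ms

Correct trials (n=9): 583, 684, 804, 668, 784, 655, 886, 756, 831
Mean correct RT = 6651/9 = 739.0000 ms
Proportion correct = 9/11
IES = 739.0000 / (9/11) = 903.222 ms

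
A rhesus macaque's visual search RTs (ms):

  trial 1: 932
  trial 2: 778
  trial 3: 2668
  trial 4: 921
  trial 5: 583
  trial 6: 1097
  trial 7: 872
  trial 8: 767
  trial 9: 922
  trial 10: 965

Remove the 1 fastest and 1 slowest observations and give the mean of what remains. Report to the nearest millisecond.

Sorted: 583, 767, 778, 872, 921, 922, 932, 965, 1097, 2668
Drop lowest 1 (583) and highest 1 (2668)
Remaining (n=8): Σ = 7254, mean = 7254/8 = 906.750

907 ms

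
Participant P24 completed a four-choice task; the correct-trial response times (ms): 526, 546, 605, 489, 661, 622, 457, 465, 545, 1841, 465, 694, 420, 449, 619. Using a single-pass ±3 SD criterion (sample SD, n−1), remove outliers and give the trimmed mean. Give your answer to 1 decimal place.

n = 15, ΣRT = 9404, M = 626.933
Σ(x−M)² = 1678464.93; s = √(1678464.93/14) = 346.252
Cutoffs: 626.933 ± 3·346.252 → [-411.8, 1665.7]
Outside: 1841 → excluded.
Retained (n=14): Σ = 7563, mean = 7563/14 = 540.214

540.2 ms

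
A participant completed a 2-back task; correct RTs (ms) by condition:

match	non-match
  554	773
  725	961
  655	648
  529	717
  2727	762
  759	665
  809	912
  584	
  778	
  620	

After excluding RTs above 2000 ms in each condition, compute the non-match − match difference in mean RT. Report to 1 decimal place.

match: exclude 2727
M(match) = 6013/9 = 668.111
M(non-match) = 5438/7 = 776.857
Difference = 776.857 − 668.111 = 108.746 ms

108.7 ms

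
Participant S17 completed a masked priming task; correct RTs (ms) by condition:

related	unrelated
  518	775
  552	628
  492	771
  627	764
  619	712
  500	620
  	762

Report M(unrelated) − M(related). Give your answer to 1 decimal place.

167.5 ms

M(related) = 3308/6 = 551.333
M(unrelated) = 5032/7 = 718.857
Difference = 718.857 − 551.333 = 167.524 ms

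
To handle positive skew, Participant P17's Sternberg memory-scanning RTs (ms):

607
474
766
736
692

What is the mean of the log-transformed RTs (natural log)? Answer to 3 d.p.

6.470

ln(RT): 6.4085, 6.1612, 6.6412, 6.6012, 6.5396
Σ ln(RT) = 32.3517
Mean = 32.3517/5 = 6.47035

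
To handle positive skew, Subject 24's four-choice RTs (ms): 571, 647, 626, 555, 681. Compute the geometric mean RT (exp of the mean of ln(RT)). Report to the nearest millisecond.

614 ms

ln(RT): 6.3474, 6.4723, 6.4394, 6.3190, 6.5236
Mean ln(RT) = 32.1016/5 = 6.42032
Geometric mean = exp(6.42032) = 614.20 ms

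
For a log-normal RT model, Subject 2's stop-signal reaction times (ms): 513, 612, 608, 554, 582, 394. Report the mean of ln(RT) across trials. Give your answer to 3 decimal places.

ln(RT): 6.2403, 6.4167, 6.4102, 6.3172, 6.3665, 5.9764
Σ ln(RT) = 37.7272
Mean = 37.7272/6 = 6.28786

6.288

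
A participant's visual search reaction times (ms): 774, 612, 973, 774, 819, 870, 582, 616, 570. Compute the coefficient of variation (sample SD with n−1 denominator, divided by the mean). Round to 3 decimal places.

n = 9, Σ = 6590, M = 732.2222
Σ(x−M)² = 164821.556; s = √(164821.556/8) = 143.5364
CV = 143.5364 / 732.2222 = 0.19603

0.196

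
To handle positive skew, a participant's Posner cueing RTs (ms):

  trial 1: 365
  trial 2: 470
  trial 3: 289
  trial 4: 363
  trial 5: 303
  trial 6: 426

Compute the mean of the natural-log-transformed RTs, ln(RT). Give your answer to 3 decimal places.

ln(RT): 5.8999, 6.1527, 5.6664, 5.8944, 5.7137, 6.0544
Σ ln(RT) = 35.3816
Mean = 35.3816/6 = 5.89694

5.897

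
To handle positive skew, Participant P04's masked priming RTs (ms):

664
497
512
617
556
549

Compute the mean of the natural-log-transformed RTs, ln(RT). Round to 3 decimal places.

6.333

ln(RT): 6.4983, 6.2086, 6.2383, 6.4249, 6.3208, 6.3081
Σ ln(RT) = 37.9989
Mean = 37.9989/6 = 6.33316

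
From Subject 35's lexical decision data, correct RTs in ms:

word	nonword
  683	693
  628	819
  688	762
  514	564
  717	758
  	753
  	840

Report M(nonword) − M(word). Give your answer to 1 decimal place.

95.3 ms

M(word) = 3230/5 = 646.000
M(nonword) = 5189/7 = 741.286
Difference = 741.286 − 646.000 = 95.286 ms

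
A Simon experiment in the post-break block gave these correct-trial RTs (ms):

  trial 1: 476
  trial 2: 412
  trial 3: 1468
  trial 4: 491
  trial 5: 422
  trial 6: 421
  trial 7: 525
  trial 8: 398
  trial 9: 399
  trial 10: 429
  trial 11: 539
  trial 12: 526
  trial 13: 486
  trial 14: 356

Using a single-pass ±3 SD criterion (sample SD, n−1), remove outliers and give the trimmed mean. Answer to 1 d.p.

452.3 ms

n = 14, ΣRT = 7348, M = 524.857
Σ(x−M)² = 998499.71; s = √(998499.71/13) = 277.142
Cutoffs: 524.857 ± 3·277.142 → [-306.6, 1356.3]
Outside: 1468 → excluded.
Retained (n=13): Σ = 5880, mean = 5880/13 = 452.308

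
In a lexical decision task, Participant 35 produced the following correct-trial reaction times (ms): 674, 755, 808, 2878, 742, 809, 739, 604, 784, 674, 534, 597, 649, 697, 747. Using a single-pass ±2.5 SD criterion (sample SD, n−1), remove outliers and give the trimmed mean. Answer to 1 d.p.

700.9 ms

n = 15, ΣRT = 12691, M = 846.067
Σ(x−M)² = 4514114.93; s = √(4514114.93/14) = 567.835
Cutoffs: 846.067 ± 2.5·567.835 → [-573.5, 2265.7]
Outside: 2878 → excluded.
Retained (n=14): Σ = 9813, mean = 9813/14 = 700.929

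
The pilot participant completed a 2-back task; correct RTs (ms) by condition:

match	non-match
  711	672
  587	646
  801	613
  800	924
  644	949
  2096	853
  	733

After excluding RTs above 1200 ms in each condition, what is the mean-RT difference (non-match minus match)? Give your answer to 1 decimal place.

match: exclude 2096
M(match) = 3543/5 = 708.600
M(non-match) = 5390/7 = 770.000
Difference = 770.000 − 708.600 = 61.400 ms

61.4 ms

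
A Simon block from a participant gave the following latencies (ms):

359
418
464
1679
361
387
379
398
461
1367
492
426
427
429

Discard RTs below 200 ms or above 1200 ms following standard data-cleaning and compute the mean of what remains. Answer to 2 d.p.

Excluded: 1367, 1679
Retained (n=12): Σ = 5001
Mean = 5001/12 = 416.7500

416.75 ms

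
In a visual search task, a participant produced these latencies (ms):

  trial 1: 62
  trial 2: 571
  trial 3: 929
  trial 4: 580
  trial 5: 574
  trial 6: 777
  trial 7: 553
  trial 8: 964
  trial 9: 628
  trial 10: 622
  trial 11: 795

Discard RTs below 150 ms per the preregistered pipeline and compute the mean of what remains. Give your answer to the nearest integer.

699 ms

Excluded: 62
Retained (n=10): Σ = 6993
Mean = 6993/10 = 699.3000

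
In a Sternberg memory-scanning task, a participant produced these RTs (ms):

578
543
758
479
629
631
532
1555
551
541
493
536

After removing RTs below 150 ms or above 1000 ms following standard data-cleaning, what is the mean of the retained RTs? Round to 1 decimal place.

570.1 ms

Excluded: 1555
Retained (n=11): Σ = 6271
Mean = 6271/11 = 570.0909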